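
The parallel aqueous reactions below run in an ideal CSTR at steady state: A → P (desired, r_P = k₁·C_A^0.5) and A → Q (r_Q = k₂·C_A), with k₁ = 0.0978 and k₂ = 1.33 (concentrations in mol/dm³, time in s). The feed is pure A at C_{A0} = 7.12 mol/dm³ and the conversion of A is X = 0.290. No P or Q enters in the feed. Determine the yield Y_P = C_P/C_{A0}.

Exit C_A = C_{A0}(1−X) = 7.12×0.710 = 5.055 mol/dm³.
In a CSTR the entire volume is at exit conditions, so r_P = 0.0978×5.055^0.5 = 0.2199 and r_Q = 1.33×5.055 = 6.723.
Fraction of consumed A going to P: r_P/(r_P+r_Q) = 0.03167.
C_P = 0.03167·C_{A0}·X = 0.03167×7.12×0.290 = 0.0654 mol/dm³; Y_P = C_P/C_{A0} = 0.00918.

0.00918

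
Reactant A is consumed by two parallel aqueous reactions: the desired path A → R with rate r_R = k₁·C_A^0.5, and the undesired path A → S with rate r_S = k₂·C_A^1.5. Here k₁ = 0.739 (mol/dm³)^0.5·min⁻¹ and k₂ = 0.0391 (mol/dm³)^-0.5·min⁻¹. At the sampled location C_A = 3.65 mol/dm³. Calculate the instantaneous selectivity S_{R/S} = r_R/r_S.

S_{R/S} = r_R/r_S = (k₁·C_A^0.5)/(k₂·C_A^1.5) = (k₁/k₂)·C_A⁻¹.
= (0.739×3.650^0.5) / (0.0391×3.650^1.5) = 1.412/0.2727 = 5.18.

5.18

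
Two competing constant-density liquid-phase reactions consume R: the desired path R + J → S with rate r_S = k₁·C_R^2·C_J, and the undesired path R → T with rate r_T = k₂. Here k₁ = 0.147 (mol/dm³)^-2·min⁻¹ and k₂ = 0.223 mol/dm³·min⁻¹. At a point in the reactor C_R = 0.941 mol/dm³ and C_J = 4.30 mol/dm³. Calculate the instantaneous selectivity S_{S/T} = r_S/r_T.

S_{S/T} = r_S/r_T = (k₁·C_R^2·C_J)/(k₂) = (k₁/k₂)·C_R^2·C_J.
= (0.147×0.9410^2×4.300) / (0.223) = 0.5597/0.2230 = 2.51.

2.51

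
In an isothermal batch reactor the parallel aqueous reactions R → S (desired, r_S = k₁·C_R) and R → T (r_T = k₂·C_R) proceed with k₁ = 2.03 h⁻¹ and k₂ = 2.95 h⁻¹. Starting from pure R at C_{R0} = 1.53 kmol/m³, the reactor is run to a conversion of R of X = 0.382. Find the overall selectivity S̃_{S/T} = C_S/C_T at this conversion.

C_R = C_{R0}(1−X) = 0.9455 kmol/m³.
Both paths are first order in R, so the instantaneous fraction to S is constant: dC_S/d(−C_R) = k₁/(k₁+k₂) = 0.4076.
C_S = 0.4076·(C_{R0}−C_R) = 0.4076×0.5845 = 0.238 kmol/m³.
C_T = (C_{R0}−C_R)−C_S = 0.3462 kmol/m³; S̃_{S/T} = 0.2382/0.3462 = 0.688.

0.688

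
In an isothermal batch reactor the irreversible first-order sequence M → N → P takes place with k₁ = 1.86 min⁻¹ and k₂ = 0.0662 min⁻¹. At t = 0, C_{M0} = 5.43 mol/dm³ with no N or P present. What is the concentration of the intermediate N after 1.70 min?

Solving the coupled first-order balances gives C_N(t) = [k₁/(k₂−k₁)]·C_{M0}·(e^(−k₁t) − e^(−k₂t)).
e^(−k₁t) = e^(−1.86×1.70) = e^(−3.162) = 0.04234; e^(−k₂t) = e^(−0.1125) = 0.8936.
C_N = 1.86×5.43/(0.0662−1.86) × (0.04234−0.8936) = (-5.630)×(-0.8512) = 4.793 mol/dm³.

4.79 mol/dm³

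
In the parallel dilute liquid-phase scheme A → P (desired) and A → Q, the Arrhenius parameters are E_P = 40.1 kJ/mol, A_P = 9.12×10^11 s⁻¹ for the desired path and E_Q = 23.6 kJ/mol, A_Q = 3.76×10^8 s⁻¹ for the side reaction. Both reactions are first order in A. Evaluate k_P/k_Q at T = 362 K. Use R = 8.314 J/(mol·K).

10.1

k_P/k_Q = (A_P/A_Q)·exp[−(E_P−E_Q)/(RT)] = (A_P/A_Q)·exp[(E_Q−E_P)/(RT)].
(E_Q−E_P)/(RT) = (23.6−40.1)×10³/(8.314×362) = -16500/3010 = -5.482.
k_P/k_Q = (9.12×10^11/3.76×10^8)·exp(-5.482) = 2426 × 0.004160 = 10.1.
Since E_P > E_Q, raising the temperature improves selectivity toward P.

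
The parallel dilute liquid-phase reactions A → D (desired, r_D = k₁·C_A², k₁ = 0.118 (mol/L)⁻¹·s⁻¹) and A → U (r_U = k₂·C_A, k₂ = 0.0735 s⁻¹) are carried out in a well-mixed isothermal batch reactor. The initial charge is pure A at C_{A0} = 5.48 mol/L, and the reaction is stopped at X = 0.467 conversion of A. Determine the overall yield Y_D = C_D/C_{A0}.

C_A = C_{A0}(1−X) = 2.921 mol/L.
Along a PFR/batch, dC_U/dC_A = −r_U/(r_D+r_U) = −k₂/(k₂+k₁·C_A).
Integrating from C_{A0} to C_A: C_U = (0.0735/0.118)·ln[(0.0735+0.118·5.48)/(0.0735+0.118·2.92)] = 0.6229·ln(0.7201/0.4182) = 0.3386 mol/L.
Then C_D = (C_{A0}−C_A) − C_U = 2.559 − 0.3386 = 2.221 mol/L.
Y_D = C_D/C_{A0} = 2.221/5.48 = 0.405.

0.405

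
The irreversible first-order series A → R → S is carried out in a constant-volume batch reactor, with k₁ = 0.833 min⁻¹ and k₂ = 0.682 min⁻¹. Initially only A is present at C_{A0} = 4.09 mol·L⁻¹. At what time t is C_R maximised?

For first-order series the maximum of C_R occurs at t_opt = ln(k₂/k₁)/(k₂−k₁).
= ln(0.682/0.833)/(0.682−0.833) = ln(0.8187)/-0.1510 = -0.2000/-0.1510 = 1.32 min.

1.32 min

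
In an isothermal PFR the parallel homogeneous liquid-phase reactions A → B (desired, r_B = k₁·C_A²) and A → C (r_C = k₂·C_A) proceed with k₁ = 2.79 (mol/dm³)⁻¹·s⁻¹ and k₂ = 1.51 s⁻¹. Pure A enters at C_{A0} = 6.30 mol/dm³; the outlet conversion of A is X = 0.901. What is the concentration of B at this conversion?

C_A = C_{A0}(1−X) = 0.6237 mol/dm³.
Along a PFR/batch, dC_C/dC_A = −r_C/(r_B+r_C) = −k₂/(k₂+k₁·C_A).
Integrating from C_{A0} to C_A: C_C = (1.51/2.79)·ln[(1.51+2.79·6.30)/(1.51+2.79·0.624)] = 0.5412·ln(19.09/3.250) = 0.9581 mol/dm³.
Then C_B = (C_{A0}−C_A) − C_C = 5.676 − 0.9581 = 4.718 mol/dm³.

4.72 mol/dm³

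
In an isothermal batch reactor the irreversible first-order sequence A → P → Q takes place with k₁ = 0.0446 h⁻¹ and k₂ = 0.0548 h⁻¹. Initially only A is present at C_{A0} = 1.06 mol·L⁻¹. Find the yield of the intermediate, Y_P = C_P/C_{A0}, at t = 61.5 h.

For first-order series with pure A initially, C_P(t) = k₁C_{A0}/(k₂−k₁)·(e^(−k₁t) − e^(−k₂t)).
e^(−k₁t) = e^(−0.0446×61.5) = e^(−2.743) = 0.06438; e^(−k₂t) = e^(−3.370) = 0.03438.
C_P = 0.0446×1.06/(0.0548−0.0446) × (0.06438−0.03438) = 4.635×0.03000 = 0.1390 mol·L⁻¹.
Y_P = C_P/C_{A0} = 0.1390/1.06 = 0.131.

0.131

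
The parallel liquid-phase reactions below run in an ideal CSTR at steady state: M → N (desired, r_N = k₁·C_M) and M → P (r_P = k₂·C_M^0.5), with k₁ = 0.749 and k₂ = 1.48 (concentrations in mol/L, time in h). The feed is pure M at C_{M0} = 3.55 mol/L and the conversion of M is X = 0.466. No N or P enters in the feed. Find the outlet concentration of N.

Exit C_M = C_{M0}(1−X) = 3.55×0.534 = 1.896 mol/L.
In a CSTR the entire volume is at exit conditions, so r_N = 0.749×1.896 = 1.420 and r_P = 1.48×1.896^0.5 = 2.038.
Fraction of consumed M going to N: r_N/(r_N+r_P) = 0.4107.
C_N = 0.4107·C_{M0}·X = 0.4107×3.55×0.466 = 0.679 mol/L.

0.679 mol/L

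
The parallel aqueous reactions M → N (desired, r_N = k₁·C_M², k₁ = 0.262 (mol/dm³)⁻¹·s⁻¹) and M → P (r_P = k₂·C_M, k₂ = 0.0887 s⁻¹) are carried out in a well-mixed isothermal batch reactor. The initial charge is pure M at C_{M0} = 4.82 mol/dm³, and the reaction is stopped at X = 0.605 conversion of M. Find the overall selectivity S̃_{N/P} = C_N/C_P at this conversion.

9.34

C_M = C_{M0}(1−X) = 1.904 mol/dm³.
Along a PFR/batch, dC_P/dC_M = −r_P/(r_N+r_P) = −k₂/(k₂+k₁·C_M).
Integrating from C_{M0} to C_M: C_P = (0.0887/0.262)·ln[(0.0887+0.262·4.82)/(0.0887+0.262·1.90)] = 0.3385·ln(1.352/0.5875) = 0.2820 mol/dm³.
Then C_N = (C_{M0}−C_M) − C_P = 2.916 − 0.2820 = 2.634 mol/dm³.
S̃_{N/P} = C_N/C_P = 2.634/0.2820 = 9.34.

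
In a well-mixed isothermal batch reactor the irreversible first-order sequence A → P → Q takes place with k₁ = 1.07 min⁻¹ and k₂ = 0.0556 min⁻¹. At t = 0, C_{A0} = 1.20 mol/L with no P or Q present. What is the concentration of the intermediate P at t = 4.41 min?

Solving the coupled first-order balances gives C_P(t) = [k₁/(k₂−k₁)]·C_{A0}·(e^(−k₁t) − e^(−k₂t)).
e^(−k₁t) = e^(−1.07×4.41) = e^(−4.719) = 0.008927; e^(−k₂t) = e^(−0.2452) = 0.7826.
C_P = 1.07×1.20/(0.0556−1.07) × (0.008927−0.7826) = (-1.266)×(-0.7736) = 0.9792 mol/L.

0.979 mol/L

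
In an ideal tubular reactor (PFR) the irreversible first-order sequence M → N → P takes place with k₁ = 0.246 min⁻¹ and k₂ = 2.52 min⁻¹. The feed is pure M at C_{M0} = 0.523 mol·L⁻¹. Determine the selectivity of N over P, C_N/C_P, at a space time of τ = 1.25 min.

0.395

The intermediate concentration in a first-order A→B→C sequence is C_N = k₁C_{M0}(e^(−k₁τ) − e^(−k₂τ))/(k₂−k₁).
e^(−k₁τ) = e^(−0.246×1.25) = e^(−0.3075) = 0.7353; e^(−k₂τ) = e^(−3.150) = 0.04285.
C_N = 0.246×0.523/(2.52−0.246) × (0.7353−0.04285) = 0.05658×0.6924 = 0.03918 mol·L⁻¹.
C_M = C_{M0}e^(−k₁τ) = 0.3846 mol·L⁻¹, so C_P = C_{M0}−C_M−C_N = 0.09927 mol·L⁻¹; C_N/C_P = 0.395.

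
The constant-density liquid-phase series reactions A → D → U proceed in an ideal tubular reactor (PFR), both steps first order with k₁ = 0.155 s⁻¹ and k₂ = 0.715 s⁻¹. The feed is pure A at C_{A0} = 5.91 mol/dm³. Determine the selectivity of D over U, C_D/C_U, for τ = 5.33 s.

0.257

For first-order series with pure A initially, C_D(τ) = k₁C_{A0}/(k₂−k₁)·(e^(−k₁τ) − e^(−k₂τ)).
e^(−k₁τ) = e^(−0.155×5.33) = e^(−0.8262) = 0.4377; e^(−k₂τ) = e^(−3.811) = 0.02213.
C_D = 0.155×5.91/(0.715−0.155) × (0.4377−0.02213) = 1.636×0.4156 = 0.6798 mol/dm³.
C_A = C_{A0}e^(−k₁τ) = 2.587 mol/dm³, so C_U = C_{A0}−C_A−C_D = 2.643 mol/dm³; C_D/C_U = 0.257.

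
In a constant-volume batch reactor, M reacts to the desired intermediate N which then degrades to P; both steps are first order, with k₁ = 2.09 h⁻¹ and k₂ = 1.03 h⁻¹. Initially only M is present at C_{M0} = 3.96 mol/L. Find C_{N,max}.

1.99 mol/L

At the optimum, C_{N,max}/C_{M0} = (k₁/k₂)^[k₂/(k₂−k₁)].
= (2.09/1.03)^(1.03/(1.03−2.09)) = (2.029)^(-0.9717) = 0.5028.
C_{N,max} = 0.5028×3.96 = 1.99 mol/L.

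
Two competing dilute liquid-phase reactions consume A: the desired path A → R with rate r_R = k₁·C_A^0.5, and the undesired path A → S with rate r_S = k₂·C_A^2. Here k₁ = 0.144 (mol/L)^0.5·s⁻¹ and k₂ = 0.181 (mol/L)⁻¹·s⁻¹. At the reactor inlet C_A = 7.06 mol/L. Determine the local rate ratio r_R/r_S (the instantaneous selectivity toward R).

S_{R/S} = r_R/r_S = (k₁·C_A^0.5)/(k₂·C_A^2) = (k₁/k₂)·C_A^-1.5.
= (0.144×7.060^0.5) / (0.181×7.060^2) = 0.3826/9.022 = 0.0424.

0.0424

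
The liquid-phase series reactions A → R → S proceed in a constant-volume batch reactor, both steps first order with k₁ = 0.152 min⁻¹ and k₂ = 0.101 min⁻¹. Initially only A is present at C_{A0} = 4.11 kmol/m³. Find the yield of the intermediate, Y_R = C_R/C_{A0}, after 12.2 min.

0.403

For first-order series with pure A initially, C_R(t) = k₁C_{A0}/(k₂−k₁)·(e^(−k₁t) − e^(−k₂t)).
e^(−k₁t) = e^(−0.152×12.2) = e^(−1.854) = 0.1565; e^(−k₂t) = e^(−1.232) = 0.2917.
C_R = 0.152×4.11/(0.101−0.152) × (0.1565−0.2917) = (-12.25)×(-0.1351) = 1.655 kmol/m³.
Y_R = C_R/C_{A0} = 1.655/4.11 = 0.403.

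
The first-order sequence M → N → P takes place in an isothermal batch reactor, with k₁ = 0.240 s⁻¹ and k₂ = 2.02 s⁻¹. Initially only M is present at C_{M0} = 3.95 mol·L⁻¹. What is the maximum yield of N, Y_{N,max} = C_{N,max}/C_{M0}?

0.0892

For a first-order series the maximum intermediate yield is C_{N,max}/C_{M0} = (k₁/k₂)^[k₂/(k₂−k₁)].
= (0.240/2.02)^(2.02/(2.02−0.240)) = (0.1188)^(1.135) = 0.08915.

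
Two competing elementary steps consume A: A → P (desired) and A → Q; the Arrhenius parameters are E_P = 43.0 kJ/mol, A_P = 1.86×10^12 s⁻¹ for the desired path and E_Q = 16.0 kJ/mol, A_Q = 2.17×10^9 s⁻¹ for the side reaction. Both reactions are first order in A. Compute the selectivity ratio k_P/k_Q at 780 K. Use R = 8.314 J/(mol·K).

13.3

Since both paths have the same order in A, the concentration cancels and S_{P/Q} = k_P/k_Q = (A_P/A_Q)·exp[(E_Q−E_P)/(RT)].
(E_Q−E_P)/(RT) = (16.0−43.0)×10³/(8.314×780) = -27000/6485 = -4.164.
k_P/k_Q = (1.86×10^12/2.17×10^9)·exp(-4.164) = 857.1 × 0.01555 = 13.3.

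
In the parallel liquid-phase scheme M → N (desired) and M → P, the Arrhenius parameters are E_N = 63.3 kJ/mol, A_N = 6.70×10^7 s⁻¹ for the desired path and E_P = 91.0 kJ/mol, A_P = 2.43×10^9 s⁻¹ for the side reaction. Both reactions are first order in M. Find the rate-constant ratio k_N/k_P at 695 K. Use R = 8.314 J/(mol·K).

Since both paths have the same order in M, the concentration cancels and S_{N/P} = k_N/k_P = (A_N/A_P)·exp[(E_P−E_N)/(RT)].
(E_P−E_N)/(RT) = (91.0−63.3)×10³/(8.314×695) = 27700/5778 = 4.794.
k_N/k_P = (6.70×10^7/2.43×10^9)·exp(4.794) = 0.02757 × 120.8 = 3.33.
Since E_N < E_P, lowering the temperature improves selectivity toward N.

3.33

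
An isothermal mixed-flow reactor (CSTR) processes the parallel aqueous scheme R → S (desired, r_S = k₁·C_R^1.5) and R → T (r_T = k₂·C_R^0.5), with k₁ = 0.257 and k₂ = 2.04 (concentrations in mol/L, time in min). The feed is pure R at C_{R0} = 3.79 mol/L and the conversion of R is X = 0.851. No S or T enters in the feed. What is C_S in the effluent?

0.214 mol/L

Exit C_R = C_{R0}(1−X) = 3.79×0.149 = 0.5647 mol/L.
In a CSTR the entire volume is at exit conditions, so r_S = 0.257×0.5647^1.5 = 0.1091 and r_T = 2.04×0.5647^0.5 = 1.533.
Fraction of consumed R going to S: r_S/(r_S+r_T) = 0.06642.
C_S = 0.06642·C_{R0}·X = 0.06642×3.79×0.851 = 0.214 mol/L.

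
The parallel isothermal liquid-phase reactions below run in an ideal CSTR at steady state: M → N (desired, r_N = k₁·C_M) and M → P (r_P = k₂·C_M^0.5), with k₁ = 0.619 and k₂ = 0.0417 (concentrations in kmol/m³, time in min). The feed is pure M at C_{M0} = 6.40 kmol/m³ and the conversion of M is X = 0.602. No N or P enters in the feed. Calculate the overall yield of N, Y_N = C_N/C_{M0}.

Exit C_M = C_{M0}(1−X) = 6.40×0.398 = 2.547 kmol/m³.
In a CSTR the entire volume is at exit conditions, so r_N = 0.619×2.547 = 1.577 and r_P = 0.0417×2.547^0.5 = 0.06655.
Fraction of consumed M going to N: r_N/(r_N+r_P) = 0.9595.
C_N = 0.9595·C_{M0}·X = 0.9595×6.40×0.602 = 3.70 kmol/m³; Y_N = C_N/C_{M0} = 0.578.

0.578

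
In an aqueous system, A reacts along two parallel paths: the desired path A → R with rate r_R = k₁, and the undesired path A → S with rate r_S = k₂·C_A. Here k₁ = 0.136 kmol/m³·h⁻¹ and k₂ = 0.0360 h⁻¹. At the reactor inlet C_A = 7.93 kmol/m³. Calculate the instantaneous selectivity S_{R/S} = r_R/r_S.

S_{R/S} = r_R/r_S = (k₁)/(k₂·C_A) = (k₁/k₂)·C_A⁻¹.
= (0.136) / (0.0360×7.930) = 0.1360/0.2855 = 0.476.
The undesired path is higher order in A, so low C_A (CSTR or dilute feed) favours R.

0.476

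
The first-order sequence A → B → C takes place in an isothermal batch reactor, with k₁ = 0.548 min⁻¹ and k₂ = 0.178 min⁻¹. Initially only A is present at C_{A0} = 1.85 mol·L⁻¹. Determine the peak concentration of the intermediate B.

At the optimum, C_{B,max}/C_{A0} = (k₁/k₂)^[k₂/(k₂−k₁)].
= (0.548/0.178)^(0.178/(0.178−0.548)) = (3.079)^(-0.4811) = 0.5822.
C_{B,max} = 0.5822×1.85 = 1.08 mol·L⁻¹.

1.08 mol·L⁻¹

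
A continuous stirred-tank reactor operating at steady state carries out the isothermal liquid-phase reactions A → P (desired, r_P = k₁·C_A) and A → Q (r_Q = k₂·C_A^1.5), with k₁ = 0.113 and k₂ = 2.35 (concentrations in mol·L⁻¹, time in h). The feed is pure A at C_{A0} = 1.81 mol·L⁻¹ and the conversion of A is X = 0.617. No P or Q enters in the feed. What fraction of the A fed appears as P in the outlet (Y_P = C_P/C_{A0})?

0.0337

Exit C_A = C_{A0}(1−X) = 1.81×0.383 = 0.6932 mol·L⁻¹.
In a CSTR the entire volume is at exit conditions, so r_P = 0.113×0.6932 = 0.07833 and r_Q = 2.35×0.6932^1.5 = 1.356.
Fraction of consumed A going to P: r_P/(r_P+r_Q) = 0.05460.
C_P = 0.05460·C_{A0}·X = 0.05460×1.81×0.617 = 0.0610 mol·L⁻¹; Y_P = C_P/C_{A0} = 0.0337.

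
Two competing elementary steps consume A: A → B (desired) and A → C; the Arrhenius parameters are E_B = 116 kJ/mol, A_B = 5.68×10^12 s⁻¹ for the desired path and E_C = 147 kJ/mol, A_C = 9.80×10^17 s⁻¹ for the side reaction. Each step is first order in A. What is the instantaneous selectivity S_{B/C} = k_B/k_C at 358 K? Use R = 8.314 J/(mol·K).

Since both paths have the same order in A, the concentration cancels and S_{B/C} = k_B/k_C = (A_B/A_C)·exp[(E_C−E_B)/(RT)].
(E_C−E_B)/(RT) = (147−116)×10³/(8.314×358) = 31000/2976 = 10.42.
k_B/k_C = (5.68×10^12/9.80×10^17)·exp(10.42) = 5.796×10^-6 × 33364 = 0.193.
Since E_B < E_C, lowering the temperature improves selectivity toward B.

0.193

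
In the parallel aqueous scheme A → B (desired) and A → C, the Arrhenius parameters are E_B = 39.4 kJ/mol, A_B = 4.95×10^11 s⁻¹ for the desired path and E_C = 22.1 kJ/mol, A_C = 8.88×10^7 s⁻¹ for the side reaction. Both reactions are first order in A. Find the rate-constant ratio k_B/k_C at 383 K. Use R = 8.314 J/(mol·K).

24.4

k_B/k_C = (A_B/A_C)·exp[−(E_B−E_C)/(RT)] = (A_B/A_C)·exp[(E_C−E_B)/(RT)].
(E_C−E_B)/(RT) = (22.1−39.4)×10³/(8.314×383) = -17300/3184 = -5.433.
k_B/k_C = (4.95×10^11/8.88×10^7)·exp(-5.433) = 5574 × 0.004370 = 24.4.
Since E_B > E_C, raising the temperature improves selectivity toward B.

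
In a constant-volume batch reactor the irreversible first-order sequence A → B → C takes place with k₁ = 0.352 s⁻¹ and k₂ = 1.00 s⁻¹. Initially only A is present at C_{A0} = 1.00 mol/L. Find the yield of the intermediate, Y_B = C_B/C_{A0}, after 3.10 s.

The intermediate concentration in a first-order A→B→C sequence is C_B = k₁C_{A0}(e^(−k₁t) − e^(−k₂t))/(k₂−k₁).
e^(−k₁t) = e^(−0.352×3.10) = e^(−1.091) = 0.3358; e^(−k₂t) = e^(−3.100) = 0.04505.
C_B = 0.352×1.00/(1.00−0.352) × (0.3358−0.04505) = 0.5432×0.2908 = 0.1579 mol/L.
Y_B = C_B/C_{A0} = 0.1579/1.00 = 0.158.

0.158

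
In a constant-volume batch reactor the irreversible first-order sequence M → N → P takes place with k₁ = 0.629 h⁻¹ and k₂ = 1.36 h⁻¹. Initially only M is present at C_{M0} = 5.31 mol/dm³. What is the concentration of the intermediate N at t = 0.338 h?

For first-order series with pure M initially, C_N(t) = k₁C_{M0}/(k₂−k₁)·(e^(−k₁t) − e^(−k₂t)).
e^(−k₁t) = e^(−0.629×0.338) = e^(−0.2126) = 0.8085; e^(−k₂t) = e^(−0.4597) = 0.6315.
C_N = 0.629×5.31/(1.36−0.629) × (0.8085−0.6315) = 4.569×0.1770 = 0.8087 mol/dm³.

0.809 mol/dm³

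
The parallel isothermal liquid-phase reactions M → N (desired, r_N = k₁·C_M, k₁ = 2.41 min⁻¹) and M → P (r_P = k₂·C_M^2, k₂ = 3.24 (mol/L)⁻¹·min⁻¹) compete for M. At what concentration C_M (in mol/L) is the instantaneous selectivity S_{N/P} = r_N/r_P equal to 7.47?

S_{N/P} = (k₁/k₂)·C_M⁻¹ ⇒ C_M = (S·k₂/k₁)^(-1).
= (7.47×3.24/2.41)^(-1) = (10.04)^(-1) = 0.0996 mol/L.

0.0996 mol/L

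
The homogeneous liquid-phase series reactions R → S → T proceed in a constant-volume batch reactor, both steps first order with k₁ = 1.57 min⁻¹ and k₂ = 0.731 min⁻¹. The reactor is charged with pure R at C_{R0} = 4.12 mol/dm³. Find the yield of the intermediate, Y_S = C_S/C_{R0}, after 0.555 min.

For first-order series with pure R initially, C_S(t) = k₁C_{R0}/(k₂−k₁)·(e^(−k₁t) − e^(−k₂t)).
e^(−k₁t) = e^(−1.57×0.555) = e^(−0.8714) = 0.4184; e^(−k₂t) = e^(−0.4057) = 0.6665.
C_S = 1.57×4.12/(0.731−1.57) × (0.4184−0.6665) = (-7.710)×(-0.2481) = 1.913 mol/dm³.
Y_S = C_S/C_{R0} = 1.913/4.12 = 0.464.

0.464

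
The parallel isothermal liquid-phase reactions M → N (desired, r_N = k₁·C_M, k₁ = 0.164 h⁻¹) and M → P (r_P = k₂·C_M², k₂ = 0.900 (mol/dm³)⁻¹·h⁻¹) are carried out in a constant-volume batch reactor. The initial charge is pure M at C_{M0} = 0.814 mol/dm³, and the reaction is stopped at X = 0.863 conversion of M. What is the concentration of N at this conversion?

C_M = C_{M0}(1−X) = 0.1115 mol/dm³.
Along a PFR/batch, dC_N/dC_M = −r_N/(r_N+r_P) = −k₁/(k₁+k₂·C_M).
Integrating from C_{M0} to C_M: C_N = (0.164/0.900)·ln[(0.164+0.900·0.814)/(0.164+0.900·0.112)] = 0.1822·ln(0.8966/0.2644) = 0.2225 mol/dm³.

0.223 mol/dm³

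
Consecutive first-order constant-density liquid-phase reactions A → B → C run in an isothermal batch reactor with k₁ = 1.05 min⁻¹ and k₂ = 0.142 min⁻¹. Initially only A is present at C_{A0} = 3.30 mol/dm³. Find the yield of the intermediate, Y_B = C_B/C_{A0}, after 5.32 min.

0.539

For first-order series with pure A initially, C_B(t) = k₁C_{A0}/(k₂−k₁)·(e^(−k₁t) − e^(−k₂t)).
e^(−k₁t) = e^(−1.05×5.32) = e^(−5.586) = 0.003750; e^(−k₂t) = e^(−0.7554) = 0.4698.
C_B = 1.05×3.30/(0.142−1.05) × (0.003750−0.4698) = (-3.816)×(-0.4661) = 1.778 mol/dm³.
Y_B = C_B/C_{A0} = 1.778/3.30 = 0.539.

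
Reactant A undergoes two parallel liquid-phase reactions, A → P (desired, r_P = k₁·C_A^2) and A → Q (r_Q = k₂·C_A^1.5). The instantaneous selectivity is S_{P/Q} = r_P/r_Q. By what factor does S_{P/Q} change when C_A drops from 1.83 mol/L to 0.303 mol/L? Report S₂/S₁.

0.407

S_{P/Q} = (k₁/k₂)·C_A^0.5, so S₂/S₁ = (C_{A,2}/C_{A,1})^0.5.
= (0.303/1.83)^0.5 = (0.1656)^0.5 = 0.407.
Selectivity toward P falls as C_A falls — high-concentration operation is favoured.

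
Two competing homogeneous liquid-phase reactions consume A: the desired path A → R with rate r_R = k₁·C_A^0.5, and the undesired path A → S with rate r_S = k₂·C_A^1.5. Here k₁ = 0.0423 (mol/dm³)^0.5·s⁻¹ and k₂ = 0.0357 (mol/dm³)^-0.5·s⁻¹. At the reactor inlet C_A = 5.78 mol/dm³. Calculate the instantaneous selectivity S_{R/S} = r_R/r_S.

S_{R/S} = r_R/r_S = (k₁·C_A^0.5)/(k₂·C_A^1.5) = (k₁/k₂)·C_A⁻¹.
= (0.0423×5.780^0.5) / (0.0357×5.780^1.5) = 0.1017/0.4961 = 0.205.
The undesired path is higher order in A, so low C_A (CSTR or dilute feed) favours R.

0.205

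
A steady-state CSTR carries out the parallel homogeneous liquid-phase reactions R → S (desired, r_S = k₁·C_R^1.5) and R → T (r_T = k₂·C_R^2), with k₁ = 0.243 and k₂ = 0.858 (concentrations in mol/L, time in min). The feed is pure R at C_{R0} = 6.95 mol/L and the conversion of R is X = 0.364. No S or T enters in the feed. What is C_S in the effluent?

Exit C_R = C_{R0}(1−X) = 6.95×0.636 = 4.420 mol/L.
A CSTR operates uniformly at the exit composition, giving r_S = 2.258 and r_T = 16.76 (each k·C_R^n at C_R = 4.420).
Fraction of consumed R going to S: r_S/(r_S+r_T) = 0.1187.
C_S = 0.1187·C_{R0}·X = 0.1187×6.95×0.364 = 0.300 mol/L.

0.300 mol/L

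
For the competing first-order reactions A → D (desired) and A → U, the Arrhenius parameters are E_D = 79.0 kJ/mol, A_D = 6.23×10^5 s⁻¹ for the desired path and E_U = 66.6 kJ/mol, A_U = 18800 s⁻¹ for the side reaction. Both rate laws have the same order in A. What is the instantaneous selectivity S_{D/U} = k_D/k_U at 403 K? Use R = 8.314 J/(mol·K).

With equal orders, S_{D/U} = k_D/k_U = (A_D/A_U)·exp[(E_U−E_D)/(RT)].
(E_U−E_D)/(RT) = (66.6−79.0)×10³/(8.314×403) = -12400/3351 = -3.701.
k_D/k_U = (6.23×10^5/18800)·exp(-3.701) = 33.14 × 0.02470 = 0.819.

0.819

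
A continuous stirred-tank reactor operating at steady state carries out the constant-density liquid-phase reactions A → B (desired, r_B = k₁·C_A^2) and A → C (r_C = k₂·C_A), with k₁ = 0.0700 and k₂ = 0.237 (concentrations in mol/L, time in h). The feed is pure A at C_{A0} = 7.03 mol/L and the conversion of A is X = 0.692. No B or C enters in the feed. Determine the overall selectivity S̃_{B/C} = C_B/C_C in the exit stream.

Exit C_A = C_{A0}(1−X) = 7.03×0.308 = 2.165 mol/L.
Rates in a CSTR are evaluated at the outlet concentration: r_B = 0.0700×2.165^2 = 0.3282, r_C = 0.237×2.165 = 0.5132.
Overall selectivity = C_B/C_C = r_Bτ/(r_Cτ) = r_B/r_C = 0.640.

0.640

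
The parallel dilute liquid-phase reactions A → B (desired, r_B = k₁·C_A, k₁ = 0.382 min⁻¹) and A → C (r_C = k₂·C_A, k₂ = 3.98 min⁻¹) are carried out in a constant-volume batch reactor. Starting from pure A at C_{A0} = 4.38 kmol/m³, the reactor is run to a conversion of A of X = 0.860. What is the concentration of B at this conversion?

C_A = C_{A0}(1−X) = 0.6132 kmol/m³.
Both paths are first order in A, so the instantaneous fraction to B is constant: dC_B/d(−C_A) = k₁/(k₁+k₂) = 0.08757.
C_B = 0.08757·(C_{A0}−C_A) = 0.08757×3.767 = 0.330 kmol/m³.

0.330 kmol/m³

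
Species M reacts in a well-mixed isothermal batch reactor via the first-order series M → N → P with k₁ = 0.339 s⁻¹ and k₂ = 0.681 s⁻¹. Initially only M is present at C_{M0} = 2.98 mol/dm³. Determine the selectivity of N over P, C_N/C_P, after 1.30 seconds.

1.80

The intermediate concentration in a first-order A→B→C sequence is C_N = k₁C_{M0}(e^(−k₁t) − e^(−k₂t))/(k₂−k₁).
e^(−k₁t) = e^(−0.339×1.30) = e^(−0.4407) = 0.6436; e^(−k₂t) = e^(−0.8853) = 0.4126.
C_N = 0.339×2.98/(0.681−0.339) × (0.6436−0.4126) = 2.954×0.2310 = 0.6823 mol/dm³.
C_M = C_{M0}e^(−k₁t) = 1.918 mol/dm³, so C_P = C_{M0}−C_M−C_N = 0.3798 mol/dm³; C_N/C_P = 1.80.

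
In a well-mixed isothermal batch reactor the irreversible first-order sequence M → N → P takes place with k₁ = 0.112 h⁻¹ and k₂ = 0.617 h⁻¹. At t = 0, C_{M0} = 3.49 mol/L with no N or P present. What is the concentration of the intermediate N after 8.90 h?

0.282 mol/L

The intermediate concentration in a first-order A→B→C sequence is C_N = k₁C_{M0}(e^(−k₁t) − e^(−k₂t))/(k₂−k₁).
e^(−k₁t) = e^(−0.112×8.90) = e^(−0.9968) = 0.3691; e^(−k₂t) = e^(−5.491) = 0.004122.
C_N = 0.112×3.49/(0.617−0.112) × (0.3691−0.004122) = 0.7740×0.3649 = 0.2825 mol/L.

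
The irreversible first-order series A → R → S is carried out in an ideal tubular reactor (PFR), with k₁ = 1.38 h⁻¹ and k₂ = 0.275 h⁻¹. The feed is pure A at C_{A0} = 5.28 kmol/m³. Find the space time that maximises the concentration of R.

The intermediate peaks when r₁ = r₂, i.e. k₁e^(−k₁τ) = k₂e^(−k₂τ), giving τ_opt = ln(k₂/k₁)/(k₂−k₁).
= ln(0.275/1.38)/(0.275−1.38) = ln(0.1993)/-1.105 = -1.613/-1.105 = 1.46 h.

1.46 h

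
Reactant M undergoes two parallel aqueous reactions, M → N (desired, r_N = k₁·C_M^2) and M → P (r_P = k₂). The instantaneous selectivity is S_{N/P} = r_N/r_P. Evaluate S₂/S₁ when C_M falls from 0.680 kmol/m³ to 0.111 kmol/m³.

0.0266

S_{N/P} = (k₁/k₂)·C_M^2, so S₂/S₁ = (C_{M,2}/C_{M,1})^2.
= (0.111/0.680)^2 = (0.1632)^2 = 0.0266.
Selectivity toward N falls as C_M falls — high-concentration operation is favoured.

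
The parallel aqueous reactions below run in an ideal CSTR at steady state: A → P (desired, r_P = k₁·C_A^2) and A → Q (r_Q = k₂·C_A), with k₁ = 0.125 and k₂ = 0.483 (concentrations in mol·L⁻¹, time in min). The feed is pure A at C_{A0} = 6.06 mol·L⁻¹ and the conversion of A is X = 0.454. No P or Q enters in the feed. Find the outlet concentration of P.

1.27 mol·L⁻¹

Exit C_A = C_{A0}(1−X) = 6.06×0.546 = 3.309 mol·L⁻¹.
In a CSTR the entire volume is at exit conditions, so r_P = 0.125×3.309^2 = 1.368 and r_Q = 0.483×3.309 = 1.598.
Fraction of consumed A going to P: r_P/(r_P+r_Q) = 0.4613.
C_P = 0.4613·C_{A0}·X = 0.4613×6.06×0.454 = 1.27 mol·L⁻¹.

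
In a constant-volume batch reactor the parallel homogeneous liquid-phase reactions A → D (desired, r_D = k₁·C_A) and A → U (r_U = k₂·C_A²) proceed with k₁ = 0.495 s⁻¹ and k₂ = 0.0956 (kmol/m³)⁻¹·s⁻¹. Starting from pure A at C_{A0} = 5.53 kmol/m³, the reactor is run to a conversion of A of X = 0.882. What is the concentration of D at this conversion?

3.15 kmol/m³

C_A = C_{A0}(1−X) = 0.6525 kmol/m³.
Along a PFR/batch, dC_D/dC_A = −r_D/(r_D+r_U) = −k₁/(k₁+k₂·C_A).
Integrating from C_{A0} to C_A: C_D = (0.495/0.0956)·ln[(0.495+0.0956·5.53)/(0.495+0.0956·0.653)] = 5.178·ln(1.024/0.5574) = 3.148 kmol/m³.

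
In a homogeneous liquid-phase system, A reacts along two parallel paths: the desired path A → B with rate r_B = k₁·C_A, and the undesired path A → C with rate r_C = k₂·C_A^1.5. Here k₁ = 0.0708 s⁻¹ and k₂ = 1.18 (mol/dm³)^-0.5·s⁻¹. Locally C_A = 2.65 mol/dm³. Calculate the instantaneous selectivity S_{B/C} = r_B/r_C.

0.0369

S_{B/C} = r_B/r_C = (k₁·C_A)/(k₂·C_A^1.5) = (k₁/k₂)·C_A^-0.5.
= (0.0708×2.650) / (1.18×2.650^1.5) = 0.1876/5.090 = 0.0369.
The undesired path is higher order in A, so low C_A (CSTR or dilute feed) favours B.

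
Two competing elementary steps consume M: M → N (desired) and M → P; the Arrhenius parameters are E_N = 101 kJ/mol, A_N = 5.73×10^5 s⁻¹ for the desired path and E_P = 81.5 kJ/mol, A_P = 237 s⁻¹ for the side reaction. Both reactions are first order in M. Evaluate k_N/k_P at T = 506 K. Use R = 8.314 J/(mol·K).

With equal orders, S_{N/P} = k_N/k_P = (A_N/A_P)·exp[(E_P−E_N)/(RT)].
(E_P−E_N)/(RT) = (81.5−101)×10³/(8.314×506) = -19500/4207 = -4.635.
k_N/k_P = (5.73×10^5/237)·exp(-4.635) = 2418 × 0.009704 = 23.5.
Since E_N > E_P, raising the temperature improves selectivity toward N.

23.5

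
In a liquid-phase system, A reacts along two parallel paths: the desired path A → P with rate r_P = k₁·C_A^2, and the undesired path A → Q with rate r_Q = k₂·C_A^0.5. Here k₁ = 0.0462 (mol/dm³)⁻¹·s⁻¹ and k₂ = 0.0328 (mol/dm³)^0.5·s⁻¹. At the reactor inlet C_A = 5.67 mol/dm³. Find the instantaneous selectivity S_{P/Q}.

S_{P/Q} = r_P/r_Q = (k₁·C_A^2)/(k₂·C_A^0.5) = (k₁/k₂)·C_A^1.5.
= (0.0462×5.670^2) / (0.0328×5.670^0.5) = 1.485/0.07810 = 19.0.

19.0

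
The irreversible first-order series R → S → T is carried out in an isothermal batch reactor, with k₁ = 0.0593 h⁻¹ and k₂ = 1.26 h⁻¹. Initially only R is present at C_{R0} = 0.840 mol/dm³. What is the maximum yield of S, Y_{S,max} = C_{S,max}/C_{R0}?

0.0405

For a first-order series the maximum intermediate yield is C_{S,max}/C_{R0} = (k₁/k₂)^[k₂/(k₂−k₁)].
= (0.0593/1.26)^(1.26/(1.26−0.0593)) = (0.04706)^(1.049) = 0.04047.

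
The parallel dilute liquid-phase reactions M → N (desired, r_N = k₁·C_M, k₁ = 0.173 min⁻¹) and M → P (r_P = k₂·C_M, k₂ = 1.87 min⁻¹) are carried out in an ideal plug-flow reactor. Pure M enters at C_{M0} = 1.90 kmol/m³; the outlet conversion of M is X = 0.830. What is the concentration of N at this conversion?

0.134 kmol/m³

C_M = C_{M0}(1−X) = 0.3230 kmol/m³.
Both paths are first order in M, so the instantaneous fraction to N is constant: dC_N/d(−C_M) = k₁/(k₁+k₂) = 0.08468.
C_N = 0.08468·(C_{M0}−C_M) = 0.08468×1.577 = 0.134 kmol/m³.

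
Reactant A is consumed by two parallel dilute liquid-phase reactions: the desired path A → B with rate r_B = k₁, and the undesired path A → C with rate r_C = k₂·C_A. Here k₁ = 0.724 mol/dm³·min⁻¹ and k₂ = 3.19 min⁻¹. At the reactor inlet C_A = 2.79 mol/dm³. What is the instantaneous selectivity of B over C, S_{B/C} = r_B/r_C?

S_{B/C} = r_B/r_C = (k₁)/(k₂·C_A) = (k₁/k₂)·C_A⁻¹.
= (0.724) / (3.19×2.790) = 0.7240/8.900 = 0.0813.
The undesired path is higher order in A, so low C_A (CSTR or dilute feed) favours B.

0.0813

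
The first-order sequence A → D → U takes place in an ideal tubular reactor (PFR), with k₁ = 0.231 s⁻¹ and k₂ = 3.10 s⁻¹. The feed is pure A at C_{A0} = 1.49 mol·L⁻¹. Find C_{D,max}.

Evaluating C_D at τ_opt = ln(k₂/k₁)/(k₂−k₁) gives C_{D,max}/C_{A0} = (k₁/k₂)^[k₂/(k₂−k₁)].
= (0.231/3.10)^(3.10/(3.10−0.231)) = (0.07452)^(1.081) = 0.06046.
C_{D,max} = 0.06046×1.49 = 0.0901 mol·L⁻¹.

0.0901 mol·L⁻¹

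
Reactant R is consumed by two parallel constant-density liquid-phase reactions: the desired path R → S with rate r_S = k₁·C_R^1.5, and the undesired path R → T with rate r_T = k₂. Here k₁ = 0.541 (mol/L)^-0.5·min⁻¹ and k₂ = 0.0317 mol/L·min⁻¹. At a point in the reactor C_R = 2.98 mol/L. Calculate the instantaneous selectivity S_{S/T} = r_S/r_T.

87.8

S_{S/T} = r_S/r_T = (k₁·C_R^1.5)/(k₂) = (k₁/k₂)·C_R^1.5.
= (0.541×2.980^1.5) / (0.0317) = 2.783/0.03170 = 87.8.
Since the desired path is higher order in R, keeping C_R high (PFR or concentrated feed) favours S.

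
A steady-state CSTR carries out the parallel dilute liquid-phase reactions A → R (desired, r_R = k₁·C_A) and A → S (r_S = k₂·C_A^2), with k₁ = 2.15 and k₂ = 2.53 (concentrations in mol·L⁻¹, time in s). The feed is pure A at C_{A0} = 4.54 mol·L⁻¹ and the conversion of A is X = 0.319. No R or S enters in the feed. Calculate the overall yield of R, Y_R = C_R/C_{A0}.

0.0688

Exit C_A = C_{A0}(1−X) = 4.54×0.681 = 3.092 mol·L⁻¹.
Rates in a CSTR are evaluated at the outlet concentration: r_R = 2.15×3.092 = 6.647, r_S = 2.53×3.092^2 = 24.18.
Fraction of consumed A going to R: r_R/(r_R+r_S) = 0.2156.
C_R = 0.2156·C_{A0}·X = 0.2156×4.54×0.319 = 0.312 mol·L⁻¹; Y_R = C_R/C_{A0} = 0.0688.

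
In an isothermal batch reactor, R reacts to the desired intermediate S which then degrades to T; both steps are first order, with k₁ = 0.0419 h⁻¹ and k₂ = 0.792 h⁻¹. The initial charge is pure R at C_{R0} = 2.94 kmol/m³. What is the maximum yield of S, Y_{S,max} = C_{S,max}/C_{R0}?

For a first-order series the maximum intermediate yield is C_{S,max}/C_{R0} = (k₁/k₂)^[k₂/(k₂−k₁)].
= (0.0419/0.792)^(0.792/(0.792−0.0419)) = (0.05290)^(1.056) = 0.04489.

0.0449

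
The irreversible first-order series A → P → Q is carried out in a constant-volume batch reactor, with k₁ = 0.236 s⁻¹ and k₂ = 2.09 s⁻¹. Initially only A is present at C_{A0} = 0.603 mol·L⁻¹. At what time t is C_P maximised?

Setting dC_P/dt = 0 gives t_opt = ln(k₂/k₁)/(k₂−k₁).
= ln(2.09/0.236)/(2.09−0.236) = ln(8.856)/1.854 = 2.181/1.854 = 1.18 s.

1.18 s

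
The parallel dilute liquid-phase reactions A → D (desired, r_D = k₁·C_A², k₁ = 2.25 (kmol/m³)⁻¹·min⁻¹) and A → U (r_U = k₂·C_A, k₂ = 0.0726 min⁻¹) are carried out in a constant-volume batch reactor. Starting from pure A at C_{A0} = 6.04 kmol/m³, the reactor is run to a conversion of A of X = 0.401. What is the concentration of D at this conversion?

C_A = C_{A0}(1−X) = 3.618 kmol/m³.
Along a PFR/batch, dC_U/dC_A = −r_U/(r_D+r_U) = −k₂/(k₂+k₁·C_A).
Integrating from C_{A0} to C_A: C_U = (0.0726/2.25)·ln[(0.0726+2.25·6.04)/(0.0726+2.25·3.62)] = 0.03227·ln(13.66/8.213) = 0.01642 kmol/m³.
Then C_D = (C_{A0}−C_A) − C_U = 2.422 − 0.01642 = 2.406 kmol/m³.

2.41 kmol/m³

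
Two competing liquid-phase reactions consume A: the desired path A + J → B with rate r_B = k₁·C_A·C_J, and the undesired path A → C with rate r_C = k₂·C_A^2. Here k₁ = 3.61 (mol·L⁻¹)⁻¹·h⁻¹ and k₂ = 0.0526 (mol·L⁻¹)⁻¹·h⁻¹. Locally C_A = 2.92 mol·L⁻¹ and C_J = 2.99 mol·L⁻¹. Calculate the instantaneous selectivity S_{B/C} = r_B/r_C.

70.3

S_{B/C} = r_B/r_C = (k₁·C_A·C_J)/(k₂·C_A^2) = (k₁/k₂)·C_A⁻¹·C_J.
= (3.61×2.920×2.990) / (0.0526×2.920^2) = 31.52/0.4485 = 70.3.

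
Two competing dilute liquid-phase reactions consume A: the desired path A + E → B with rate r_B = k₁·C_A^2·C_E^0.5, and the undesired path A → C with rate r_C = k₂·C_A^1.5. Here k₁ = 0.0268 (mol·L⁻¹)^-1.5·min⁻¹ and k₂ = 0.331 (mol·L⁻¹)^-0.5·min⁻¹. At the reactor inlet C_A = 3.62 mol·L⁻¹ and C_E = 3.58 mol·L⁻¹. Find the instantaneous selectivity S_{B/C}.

S_{B/C} = r_B/r_C = (k₁·C_A^2·C_E^0.5)/(k₂·C_A^1.5) = (k₁/k₂)·C_A^0.5·C_E^0.5.
= (0.0268×3.620^2×3.580^0.5) / (0.331×3.620^1.5) = 0.6645/2.280 = 0.291.

0.291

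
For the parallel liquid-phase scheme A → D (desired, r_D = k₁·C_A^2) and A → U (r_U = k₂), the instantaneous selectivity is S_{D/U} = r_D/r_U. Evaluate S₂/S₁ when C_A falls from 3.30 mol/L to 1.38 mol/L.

0.175

S_{D/U} = (k₁/k₂)·C_A^2, so S₂/S₁ = (C_{A,2}/C_{A,1})^2.
= (1.38/3.30)^2 = (0.4182)^2 = 0.175.
Selectivity toward D falls as C_A falls — high-concentration operation is favoured.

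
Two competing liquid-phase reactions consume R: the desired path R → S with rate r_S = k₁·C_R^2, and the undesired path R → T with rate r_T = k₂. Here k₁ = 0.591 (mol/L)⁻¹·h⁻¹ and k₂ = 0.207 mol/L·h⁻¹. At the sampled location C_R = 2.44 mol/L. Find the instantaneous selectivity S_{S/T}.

17.0

S_{S/T} = r_S/r_T = (k₁·C_R^2)/(k₂) = (k₁/k₂)·C_R^2.
= (0.591×2.440^2) / (0.207) = 3.519/0.2070 = 17.0.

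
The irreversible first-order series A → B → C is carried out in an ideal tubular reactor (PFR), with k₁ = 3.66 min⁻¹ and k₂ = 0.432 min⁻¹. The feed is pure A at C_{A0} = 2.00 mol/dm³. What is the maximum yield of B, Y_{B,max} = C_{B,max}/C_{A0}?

At the optimum, C_{B,max}/C_{A0} = (k₁/k₂)^[k₂/(k₂−k₁)].
= (3.66/0.432)^(0.432/(0.432−3.66)) = (8.472)^(-0.1338) = 0.7513.

0.751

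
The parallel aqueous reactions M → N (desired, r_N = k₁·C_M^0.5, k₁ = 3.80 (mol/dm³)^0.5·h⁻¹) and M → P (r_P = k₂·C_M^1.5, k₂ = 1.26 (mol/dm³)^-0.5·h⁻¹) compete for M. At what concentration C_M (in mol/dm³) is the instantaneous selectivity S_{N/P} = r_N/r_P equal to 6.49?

S_{N/P} = (k₁/k₂)·C_M⁻¹ ⇒ C_M = (S·k₂/k₁)^(-1).
= (6.49×1.26/3.80)^(-1) = (2.152)^(-1) = 0.465 mol/dm³.

0.465 mol/dm³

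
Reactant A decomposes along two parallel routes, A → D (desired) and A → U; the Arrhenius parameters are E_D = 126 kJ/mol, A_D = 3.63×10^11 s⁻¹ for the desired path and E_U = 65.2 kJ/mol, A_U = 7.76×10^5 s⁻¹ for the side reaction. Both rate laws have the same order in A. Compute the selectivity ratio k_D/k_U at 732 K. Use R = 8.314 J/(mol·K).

Since both paths have the same order in A, the concentration cancels and S_{D/U} = k_D/k_U = (A_D/A_U)·exp[(E_U−E_D)/(RT)].
(E_U−E_D)/(RT) = (65.2−126)×10³/(8.314×732) = -60800/6086 = -9.990.
k_D/k_U = (3.63×10^11/7.76×10^5)·exp(-9.990) = 4.678×10^5 × 4.584×10^-5 = 21.4.

21.4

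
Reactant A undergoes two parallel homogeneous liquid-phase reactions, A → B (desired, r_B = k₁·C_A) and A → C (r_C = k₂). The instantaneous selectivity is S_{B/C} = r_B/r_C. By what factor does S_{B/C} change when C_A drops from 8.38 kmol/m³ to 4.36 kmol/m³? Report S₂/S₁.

0.520

S_{B/C} = (k₁/k₂)·C_A, so S₂/S₁ = (C_{A,2}/C_{A,1}).
= 4.36/8.38 = 0.520.
Selectivity toward B falls as C_A falls — high-concentration operation is favoured.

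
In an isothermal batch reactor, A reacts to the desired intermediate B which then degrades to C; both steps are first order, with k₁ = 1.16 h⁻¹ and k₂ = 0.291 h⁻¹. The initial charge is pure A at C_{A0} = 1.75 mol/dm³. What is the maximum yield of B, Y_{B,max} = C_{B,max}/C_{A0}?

0.629

At the optimum, C_{B,max}/C_{A0} = (k₁/k₂)^[k₂/(k₂−k₁)].
= (1.16/0.291)^(0.291/(0.291−1.16)) = (3.986)^(-0.3349) = 0.6293.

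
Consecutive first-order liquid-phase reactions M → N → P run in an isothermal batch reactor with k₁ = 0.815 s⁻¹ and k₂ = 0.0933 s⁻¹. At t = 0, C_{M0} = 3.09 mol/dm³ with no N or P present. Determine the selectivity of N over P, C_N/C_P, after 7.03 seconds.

1.41

Solving the coupled first-order balances gives C_N(t) = [k₁/(k₂−k₁)]·C_{M0}·(e^(−k₁t) − e^(−k₂t)).
e^(−k₁t) = e^(−0.815×7.03) = e^(−5.729) = 0.003249; e^(−k₂t) = e^(−0.6559) = 0.5190.
C_N = 0.815×3.09/(0.0933−0.815) × (0.003249−0.5190) = (-3.489)×(-0.5157) = 1.800 mol/dm³.
C_M = C_{M0}e^(−k₁t) = 0.01004 mol/dm³, so C_P = C_{M0}−C_M−C_N = 1.280 mol/dm³; C_N/C_P = 1.41.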